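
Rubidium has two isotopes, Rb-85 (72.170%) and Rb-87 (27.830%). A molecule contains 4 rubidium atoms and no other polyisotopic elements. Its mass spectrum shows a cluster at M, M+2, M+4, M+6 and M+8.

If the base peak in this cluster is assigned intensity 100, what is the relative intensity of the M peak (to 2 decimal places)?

(0.72170 + 0.27830)^4 gives M 0.2713, M+2 0.4184, M+4 0.2420, M+6 0.0622, M+8 0.0060; the largest is M+2.
P(M+2) = C(4,1) × 0.72170^3 × 0.27830^1 = 4 × 0.37589809 × 0.2783 = 0.418450 (base)
P(M) = C(4,0) × 0.72170^4 × 0.27830^0 = 1 × 0.27128565 × 1.0000 = 0.271286
Relative intensity = 0.271286 / 0.418450 × 100 = 64.83

64.83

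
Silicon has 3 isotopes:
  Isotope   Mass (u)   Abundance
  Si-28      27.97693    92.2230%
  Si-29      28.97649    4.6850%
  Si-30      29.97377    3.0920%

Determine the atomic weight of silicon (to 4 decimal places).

28.0855 u

Average mass = Σ (abundance × isotope mass) = 0.922230 × 27.97693 + 0.046850 × 28.97649 + 0.030920 × 29.97377
= 25.801164 + 1.357549 + 0.926789 = 28.085502 u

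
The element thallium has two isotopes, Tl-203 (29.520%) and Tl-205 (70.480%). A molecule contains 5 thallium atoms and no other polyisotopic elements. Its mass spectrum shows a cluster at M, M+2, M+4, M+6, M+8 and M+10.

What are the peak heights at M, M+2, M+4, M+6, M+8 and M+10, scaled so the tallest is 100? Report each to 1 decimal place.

Expanding (0.29520 + 0.70480)^5:
P(M) = 0.29520^5 = 0.002242
P(M+2) = 5 × 0.29520^4 × 0.70480^1 = 0.026761
P(M+4) = 10 × 0.29520^3 × 0.70480^2 = 0.127785
P(M+6) = 10 × 0.29520^2 × 0.70480^3 = 0.305092
P(M+8) = 5 × 0.29520^1 × 0.70480^4 = 0.364208
P(M+10) = 0.70480^5 = 0.173912
The M+8 peak is largest (0.364208); scaling to 100 gives 0.6 : 7.3 : 35.1 : 83.8 : 100.0 : 47.8.

0.6 : 7.3 : 35.1 : 83.8 : 100.0 : 47.8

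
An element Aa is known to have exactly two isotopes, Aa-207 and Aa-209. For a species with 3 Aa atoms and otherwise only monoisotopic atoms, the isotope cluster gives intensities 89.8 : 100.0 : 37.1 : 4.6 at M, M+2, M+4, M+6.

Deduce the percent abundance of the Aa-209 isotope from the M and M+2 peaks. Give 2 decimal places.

27.07%

If p is the fraction of Aa that is Aa-207, then I(M+2)/I(M) = [C(3,1)·p^2·(1−p)] / p^3 = 3·(1−p)/p = 100.0/89.8 = 1.1136
(1−p)/p = 1.1136/3 = 0.3712  ⇒  p = 1/(1 + 0.3712) = 0.7293
Aa-207: 72.93%, Aa-209: 27.07%.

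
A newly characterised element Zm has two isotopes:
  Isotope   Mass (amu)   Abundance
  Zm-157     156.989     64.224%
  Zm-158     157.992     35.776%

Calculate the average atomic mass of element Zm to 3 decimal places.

The abundance-weighted mean is 0.64224 × 156.989 + 0.35776 × 157.992
= 100.8246 + 56.5232 = 157.3478 amu

157.348 amu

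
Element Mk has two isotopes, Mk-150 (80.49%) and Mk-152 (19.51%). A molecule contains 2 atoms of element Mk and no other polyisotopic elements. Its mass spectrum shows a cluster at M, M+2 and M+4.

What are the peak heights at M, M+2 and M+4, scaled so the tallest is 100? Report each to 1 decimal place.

Expanding (0.8049 + 0.1951)^2:
P(M) = 0.8049^2 = 0.647864
P(M+2) = 2 × 0.8049^1 × 0.1951^1 = 0.314072
P(M+4) = 0.1951^2 = 0.038064
The M peak is largest (0.647864); scaling to 100 gives 100.0 : 48.5 : 5.9.

100.0 : 48.5 : 5.9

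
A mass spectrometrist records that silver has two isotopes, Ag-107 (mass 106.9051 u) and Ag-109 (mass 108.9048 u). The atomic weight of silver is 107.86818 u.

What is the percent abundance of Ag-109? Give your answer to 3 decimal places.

48.161%

Writing the weighted mean with unknown fraction x of Ag-107:
106.9051·x + 108.9048·(1 − x) = 107.86818
(106.9051 − 108.9048)·x = 107.86818 − 108.9048
x = -1.03662 / -1.9997 = 0.51839 → 51.839% Ag-107, 48.161% Ag-109.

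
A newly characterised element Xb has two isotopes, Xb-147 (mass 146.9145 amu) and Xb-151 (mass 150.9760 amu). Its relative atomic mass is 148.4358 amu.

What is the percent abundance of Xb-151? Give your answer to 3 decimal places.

Writing the weighted mean with unknown fraction x of Xb-147:
146.9145·x + 150.9760·(1 − x) = 148.4358
(146.9145 − 150.9760)·x = 148.4358 − 150.9760
x = -2.5402 / -4.0615 = 0.62543 → 62.543% Xb-147, 37.457% Xb-151.

37.457%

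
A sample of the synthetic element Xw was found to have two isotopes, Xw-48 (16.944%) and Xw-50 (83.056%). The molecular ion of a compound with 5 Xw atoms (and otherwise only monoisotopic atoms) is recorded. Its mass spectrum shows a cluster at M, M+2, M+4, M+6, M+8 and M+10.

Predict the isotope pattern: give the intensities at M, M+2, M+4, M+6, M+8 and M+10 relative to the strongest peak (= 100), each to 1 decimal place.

0.0 : 0.8 : 8.3 : 40.8 : 100.0 : 98.0

Each Xw atom is independently Xw-48 (p = 0.16944) or Xw-50 (q = 0.83056); the cluster is the binomial expansion (p + q)^5.
P(M) = 0.16944^5 = 0.000140
P(M+2) = 5 × 0.16944^4 × 0.83056^1 = 0.003423
P(M+4) = 10 × 0.16944^3 × 0.83056^2 = 0.033558
P(M+6) = 10 × 0.16944^2 × 0.83056^3 = 0.164492
P(M+8) = 5 × 0.16944^1 × 0.83056^4 = 0.403153
P(M+10) = 0.83056^5 = 0.395235
The M+8 peak is largest (0.403153); scaling to 100 gives 0.0 : 0.8 : 8.3 : 40.8 : 100.0 : 98.0.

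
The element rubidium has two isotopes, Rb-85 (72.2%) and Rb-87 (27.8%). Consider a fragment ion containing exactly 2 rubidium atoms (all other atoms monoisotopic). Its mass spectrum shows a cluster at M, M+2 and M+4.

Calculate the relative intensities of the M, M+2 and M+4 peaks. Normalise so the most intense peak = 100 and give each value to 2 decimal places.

The 2 Rb atoms are independent, so intensities follow the terms of (0.722 + 0.278)^2.
P(M) = 0.722^2 = 0.521284
P(M+2) = 2 × 0.722^1 × 0.278^1 = 0.401432
P(M+4) = 0.278^2 = 0.077284
The M peak is largest (0.521284); scaling to 100 gives 100.00 : 77.01 : 14.83.

100.00 : 77.01 : 14.83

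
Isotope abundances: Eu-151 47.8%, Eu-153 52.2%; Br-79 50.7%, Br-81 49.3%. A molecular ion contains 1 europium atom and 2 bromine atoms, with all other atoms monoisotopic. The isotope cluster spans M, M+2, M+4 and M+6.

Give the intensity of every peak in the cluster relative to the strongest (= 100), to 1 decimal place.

32.6 : 98.9 : 100.0 : 33.6

Europium pattern (n=1): 0.4780 : 0.5220
Bromine pattern (n=2): 0.257049 : 0.499902 : 0.243049
Convolve the two distributions (both contribute in 2-u steps):
  M: 0.4780×0.257049 = 0.122869
  M+2: 0.4780×0.499902 + 0.5220×0.257049 = 0.373133
  M+4: 0.4780×0.243049 + 0.5220×0.499902 = 0.377126
  M+6: 0.5220×0.243049 = 0.126872
Scale to base peak (0.377126) = 100: 32.6 : 98.9 : 100.0 : 33.6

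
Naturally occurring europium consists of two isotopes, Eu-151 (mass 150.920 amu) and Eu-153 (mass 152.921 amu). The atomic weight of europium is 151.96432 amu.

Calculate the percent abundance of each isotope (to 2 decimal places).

Eu-151: 47.81%, Eu-153: 52.19%

Let x be the fractional abundance of Eu-151; then Eu-153 has abundance 1 − x.
150.920·x + 152.921·(1 − x) = 151.96432
(150.920 − 152.921)·x = 151.96432 − 152.921
x = -0.95668 / -2.001 = 0.47810 → 47.81% Eu-151, 52.19% Eu-153.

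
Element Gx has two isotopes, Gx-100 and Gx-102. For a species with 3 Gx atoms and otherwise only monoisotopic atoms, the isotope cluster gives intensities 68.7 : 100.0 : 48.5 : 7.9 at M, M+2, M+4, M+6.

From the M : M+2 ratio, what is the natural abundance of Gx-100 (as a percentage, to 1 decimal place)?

Write p for the Gx-100 fraction. I(M+2)/I(M) = [C(3,1)·p^2·(1−p)] / p^3 = 3·(1−p)/p = 100.0/68.7 = 1.4556
(1−p)/p = 1.4556/3 = 0.4852  ⇒  p = 1/(1 + 0.4852) = 0.6733
Gx-100: 67.3%, Gx-102: 32.7%.

67.3%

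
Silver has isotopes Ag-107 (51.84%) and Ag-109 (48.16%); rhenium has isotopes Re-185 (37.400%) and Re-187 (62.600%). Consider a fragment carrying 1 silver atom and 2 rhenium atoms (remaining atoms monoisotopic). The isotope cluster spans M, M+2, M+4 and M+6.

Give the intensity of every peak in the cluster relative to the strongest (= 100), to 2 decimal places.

Silver pattern (n=1): 0.5184 : 0.4816
Rhenium pattern (n=2): 0.139876 : 0.468248 : 0.391876
Convolve the two distributions (both contribute in 2-u steps):
  M: 0.5184×0.139876 = 0.072512
  M+2: 0.5184×0.468248 + 0.4816×0.139876 = 0.310104
  M+4: 0.5184×0.391876 + 0.4816×0.468248 = 0.428657
  M+6: 0.4816×0.391876 = 0.188727
Scale to base peak (0.428657) = 100: 16.92 : 72.34 : 100.00 : 44.03

16.92 : 72.34 : 100.00 : 44.03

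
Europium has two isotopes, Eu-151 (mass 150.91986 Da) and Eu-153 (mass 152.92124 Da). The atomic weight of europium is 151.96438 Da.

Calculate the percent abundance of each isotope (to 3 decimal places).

Eu-151: 47.810%, Eu-153: 52.190%

Let x be the fractional abundance of Eu-151; then Eu-153 has abundance 1 − x.
150.91986·x + 152.92124·(1 − x) = 151.96438
(150.91986 − 152.92124)·x = 151.96438 − 152.92124
x = -0.95686 / -2.00138 = 0.47810 → 47.810% Eu-151, 52.190% Eu-153.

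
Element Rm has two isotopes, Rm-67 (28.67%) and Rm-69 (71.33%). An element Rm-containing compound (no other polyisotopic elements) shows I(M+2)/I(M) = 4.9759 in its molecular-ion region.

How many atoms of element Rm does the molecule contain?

The M+2/M ratio from n Rm atoms is n · q/p = n · 0.7133/0.2867.
n = 4.9759 × 0.2867/0.7133 = 2.00 ≈ 2

2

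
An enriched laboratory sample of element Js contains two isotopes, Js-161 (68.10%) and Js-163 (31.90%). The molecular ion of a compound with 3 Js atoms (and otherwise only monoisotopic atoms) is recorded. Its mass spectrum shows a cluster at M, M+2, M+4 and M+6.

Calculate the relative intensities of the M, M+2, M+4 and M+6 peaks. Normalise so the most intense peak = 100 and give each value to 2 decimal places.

71.16 : 100.00 : 46.84 : 7.31

Each Js atom is independently Js-161 (p = 0.6810) or Js-163 (q = 0.3190); the cluster is the binomial expansion (p + q)^3.
P(M) = 0.6810^3 = 0.315821
P(M+2) = 3 × 0.6810^2 × 0.3190^1 = 0.443819
P(M+4) = 3 × 0.6810^1 × 0.3190^2 = 0.207898
P(M+6) = 0.3190^3 = 0.032462
The M+2 peak is largest (0.443819); scaling to 100 gives 71.16 : 100.00 : 46.84 : 7.31.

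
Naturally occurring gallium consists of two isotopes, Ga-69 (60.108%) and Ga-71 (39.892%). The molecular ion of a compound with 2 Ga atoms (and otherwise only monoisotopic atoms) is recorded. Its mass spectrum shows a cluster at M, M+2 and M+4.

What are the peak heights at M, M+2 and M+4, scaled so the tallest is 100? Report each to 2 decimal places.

Each Ga atom is independently Ga-69 (p = 0.60108) or Ga-71 (q = 0.39892); the cluster is the binomial expansion (p + q)^2.
P(M) = 0.60108^2 = 0.361297
P(M+2) = 2 × 0.60108^1 × 0.39892^1 = 0.479566
P(M+4) = 0.39892^2 = 0.159137
The M+2 peak is largest (0.479566); scaling to 100 gives 75.34 : 100.00 : 33.18.

75.34 : 100.00 : 33.18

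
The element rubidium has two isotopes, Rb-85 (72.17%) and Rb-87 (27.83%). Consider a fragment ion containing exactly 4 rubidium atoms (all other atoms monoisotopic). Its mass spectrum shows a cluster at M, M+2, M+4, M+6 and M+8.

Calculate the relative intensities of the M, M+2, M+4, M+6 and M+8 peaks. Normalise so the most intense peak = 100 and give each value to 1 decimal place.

Each Rb atom is independently Rb-85 (p = 0.7217) or Rb-87 (q = 0.2783); the cluster is the binomial expansion (p + q)^4.
P(M) = 0.7217^4 = 0.271286
P(M+2) = 4 × 0.7217^3 × 0.2783^1 = 0.418450
P(M+4) = 6 × 0.7217^2 × 0.2783^2 = 0.242042
P(M+6) = 4 × 0.7217^1 × 0.2783^3 = 0.062224
P(M+8) = 0.2783^4 = 0.005999
The M+2 peak is largest (0.418450); scaling to 100 gives 64.8 : 100.0 : 57.8 : 14.9 : 1.4.

64.8 : 100.0 : 57.8 : 14.9 : 1.4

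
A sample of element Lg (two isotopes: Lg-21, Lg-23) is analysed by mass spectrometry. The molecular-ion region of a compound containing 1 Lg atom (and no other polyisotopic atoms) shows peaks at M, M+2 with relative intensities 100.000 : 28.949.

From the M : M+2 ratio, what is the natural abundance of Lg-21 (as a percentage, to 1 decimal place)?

Let p = fractional abundance of Lg-21. I(M+2)/I(M) = [C(1,1)·p^0·(1−p)] / p^1 = 1·(1−p)/p = 28.949/100.000 = 0.2895
(1−p)/p = 0.2895/1 = 0.2895  ⇒  p = 1/(1 + 0.2895) = 0.7755
Lg-21: 77.6%, Lg-23: 22.4%.

77.6%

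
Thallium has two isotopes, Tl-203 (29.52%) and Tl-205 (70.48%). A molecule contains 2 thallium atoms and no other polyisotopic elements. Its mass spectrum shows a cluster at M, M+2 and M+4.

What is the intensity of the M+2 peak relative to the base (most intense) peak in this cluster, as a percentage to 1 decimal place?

Binomial terms of (0.2952 + 0.7048)^2: M 0.0871, M+2 0.4161, M+4 0.4967 → M+4 is the base peak.
P(M+4) = C(2,2) × 0.2952^0 × 0.7048^2 = 1 × 1.0000 × 0.49674304 = 0.496743 (base)
P(M+2) = C(2,1) × 0.2952^1 × 0.7048^1 = 2 × 0.2952 × 0.7048 = 0.416114
Relative intensity = 0.416114 / 0.496743 × 100 = 83.8

83.8%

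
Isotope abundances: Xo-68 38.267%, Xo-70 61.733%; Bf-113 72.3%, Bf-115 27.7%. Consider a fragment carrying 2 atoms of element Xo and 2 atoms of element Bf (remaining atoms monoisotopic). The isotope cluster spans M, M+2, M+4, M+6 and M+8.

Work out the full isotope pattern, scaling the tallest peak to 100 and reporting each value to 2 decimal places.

Element Xo pattern (n=2): 0.14643633 : 0.47246734 : 0.38109633
Element Bf pattern (n=2): 0.522729 : 0.400542 : 0.076729
Convolve the two distributions (both contribute in 2-u steps):
  M: 0.14643633×0.522729 = 0.076547
  M+2: 0.14643633×0.400542 + 0.47246734×0.522729 = 0.305626
  M+4: 0.14643633×0.076729 + 0.47246734×0.400542 + 0.38109633×0.522729 = 0.399689
  M+6: 0.47246734×0.076729 + 0.38109633×0.400542 = 0.188897
  M+8: 0.38109633×0.076729 = 0.029241
Scale to base peak (0.399689) = 100: 19.15 : 76.47 : 100.00 : 47.26 : 7.32

19.15 : 76.47 : 100.00 : 47.26 : 7.32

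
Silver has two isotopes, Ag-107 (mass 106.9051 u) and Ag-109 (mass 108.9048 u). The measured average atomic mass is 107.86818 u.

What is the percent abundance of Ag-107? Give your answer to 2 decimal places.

51.84%

Writing the weighted mean with unknown fraction x of Ag-107:
106.9051·x + 108.9048·(1 − x) = 107.86818
(106.9051 − 108.9048)·x = 107.86818 − 108.9048
x = -1.03662 / -1.9997 = 0.51839 → 51.84% Ag-107, 48.16% Ag-109.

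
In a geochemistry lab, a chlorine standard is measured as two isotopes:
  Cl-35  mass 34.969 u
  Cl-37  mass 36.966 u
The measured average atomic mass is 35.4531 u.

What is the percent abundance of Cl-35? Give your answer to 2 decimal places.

Writing the weighted mean with unknown fraction x of Cl-35:
34.969·x + 36.966·(1 − x) = 35.4531
(34.969 − 36.966)·x = 35.4531 − 36.966
x = -1.5129 / -1.997 = 0.75759 → 75.76% Cl-35, 24.24% Cl-37.

75.76%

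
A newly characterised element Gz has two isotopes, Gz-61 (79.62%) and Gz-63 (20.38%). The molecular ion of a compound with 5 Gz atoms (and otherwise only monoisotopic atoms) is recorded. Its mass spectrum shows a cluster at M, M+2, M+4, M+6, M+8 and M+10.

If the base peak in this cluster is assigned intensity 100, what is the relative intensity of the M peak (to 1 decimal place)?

78.1

(0.7962 + 0.2038)^5 gives M 0.3200, M+2 0.4095, M+4 0.2096, M+6 0.0537, M+8 0.0069, M+10 0.0004; the largest is M+2.
P(M+2) = C(5,1) × 0.7962^4 × 0.2038^1 = 5 × 0.40187287 × 0.2038 = 0.409508 (base)
P(M) = C(5,0) × 0.7962^5 × 0.2038^0 = 1 × 0.31997118 × 1.0000 = 0.319971
Relative intensity = 0.319971 / 0.409508 × 100 = 78.1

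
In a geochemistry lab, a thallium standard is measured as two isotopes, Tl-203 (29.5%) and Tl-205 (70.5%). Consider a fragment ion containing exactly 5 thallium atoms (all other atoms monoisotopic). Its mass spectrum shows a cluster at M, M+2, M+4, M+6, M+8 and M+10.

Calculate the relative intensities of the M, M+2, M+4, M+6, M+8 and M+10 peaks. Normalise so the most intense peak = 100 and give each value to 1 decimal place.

0.6 : 7.3 : 35.0 : 83.7 : 100.0 : 47.8

Each Tl atom is independently Tl-203 (p = 0.295) or Tl-205 (q = 0.705); the cluster is the binomial expansion (p + q)^5.
P(M) = 0.295^5 = 0.002234
P(M+2) = 5 × 0.295^4 × 0.705^1 = 0.026696
P(M+4) = 10 × 0.295^3 × 0.705^2 = 0.127598
P(M+6) = 10 × 0.295^2 × 0.705^3 = 0.304938
P(M+8) = 5 × 0.295^1 × 0.705^4 = 0.364375
P(M+10) = 0.705^5 = 0.174159
The M+8 peak is largest (0.364375); scaling to 100 gives 0.6 : 7.3 : 35.0 : 83.7 : 100.0 : 47.8.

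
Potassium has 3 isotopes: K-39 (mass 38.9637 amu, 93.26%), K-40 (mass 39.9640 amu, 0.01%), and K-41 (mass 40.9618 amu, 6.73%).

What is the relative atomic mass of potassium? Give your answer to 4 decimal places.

Ar = Σ fᵢ·mᵢ = 0.9326 × 38.9637 + 0.0001 × 39.9640 + 0.0673 × 40.9618
= 36.33755 + 0.00400 + 2.75673 = 39.09828 amu

39.0983 amu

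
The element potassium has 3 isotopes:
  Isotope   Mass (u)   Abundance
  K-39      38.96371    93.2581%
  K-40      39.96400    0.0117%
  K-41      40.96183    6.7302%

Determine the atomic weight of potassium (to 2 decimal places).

39.10 u

The abundance-weighted mean is 0.932581 × 38.96371 + 0.000117 × 39.96400 + 0.067302 × 40.96183
= 36.336816 + 0.004676 + 2.756813 = 39.098305 u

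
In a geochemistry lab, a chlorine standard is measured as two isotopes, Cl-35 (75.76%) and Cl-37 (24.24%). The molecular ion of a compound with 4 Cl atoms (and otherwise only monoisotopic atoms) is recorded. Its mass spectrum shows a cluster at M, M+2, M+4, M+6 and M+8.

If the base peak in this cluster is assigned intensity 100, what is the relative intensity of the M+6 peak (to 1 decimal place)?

10.2

(0.7576 + 0.2424)^4 gives M 0.3294, M+2 0.4216, M+4 0.2023, M+6 0.0432, M+8 0.0035; the largest is M+2.
P(M+2) = C(4,1) × 0.7576^3 × 0.2424^1 = 4 × 0.4348304 × 0.2424 = 0.421612 (base)
P(M+6) = C(4,3) × 0.7576^1 × 0.2424^3 = 4 × 0.7576 × 0.01424288 = 0.043162
Relative intensity = 0.043162 / 0.421612 × 100 = 10.2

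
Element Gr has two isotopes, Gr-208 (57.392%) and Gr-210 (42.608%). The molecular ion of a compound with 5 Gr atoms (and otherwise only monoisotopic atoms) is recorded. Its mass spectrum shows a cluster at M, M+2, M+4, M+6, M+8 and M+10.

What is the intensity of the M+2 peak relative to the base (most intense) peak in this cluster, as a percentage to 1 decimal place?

67.3%

(0.57392 + 0.42608)^5 gives M 0.0623, M+2 0.2311, M+4 0.3432, M+6 0.2548, M+8 0.0946, M+10 0.0140; the largest is M+4.
P(M+4) = C(5,2) × 0.57392^3 × 0.42608^2 = 10 × 0.18904016 × 0.18154417 = 0.343191 (base)
P(M+2) = C(5,1) × 0.57392^4 × 0.42608^1 = 5 × 0.10849393 × 0.42608 = 0.231135
Relative intensity = 0.231135 / 0.343191 × 100 = 67.3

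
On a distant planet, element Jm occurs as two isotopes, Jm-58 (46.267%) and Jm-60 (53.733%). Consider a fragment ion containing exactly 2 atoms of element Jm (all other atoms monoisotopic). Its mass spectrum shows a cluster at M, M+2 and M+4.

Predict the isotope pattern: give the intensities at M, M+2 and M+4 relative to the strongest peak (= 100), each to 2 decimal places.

43.05 : 100.00 : 58.07

Each Jm atom is independently Jm-58 (p = 0.46267) or Jm-60 (q = 0.53733); the cluster is the binomial expansion (p + q)^2.
P(M) = 0.46267^2 = 0.214064
P(M+2) = 2 × 0.46267^1 × 0.53733^1 = 0.497213
P(M+4) = 0.53733^2 = 0.288724
The M+2 peak is largest (0.497213); scaling to 100 gives 43.05 : 100.00 : 58.07.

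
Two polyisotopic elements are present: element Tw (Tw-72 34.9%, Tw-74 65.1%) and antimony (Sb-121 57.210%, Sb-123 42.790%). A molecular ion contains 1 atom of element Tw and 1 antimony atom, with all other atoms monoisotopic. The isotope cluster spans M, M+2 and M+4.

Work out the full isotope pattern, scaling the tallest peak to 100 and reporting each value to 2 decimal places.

Element Tw pattern (n=1): 0.3490 : 0.6510
Antimony pattern (n=1): 0.5721 : 0.4279
Convolve the two distributions (both contribute in 2-u steps):
  M: 0.3490×0.5721 = 0.199663
  M+2: 0.3490×0.4279 + 0.6510×0.5721 = 0.521774
  M+4: 0.6510×0.4279 = 0.278563
Scale to base peak (0.521774) = 100: 38.27 : 100.00 : 53.39

38.27 : 100.00 : 53.39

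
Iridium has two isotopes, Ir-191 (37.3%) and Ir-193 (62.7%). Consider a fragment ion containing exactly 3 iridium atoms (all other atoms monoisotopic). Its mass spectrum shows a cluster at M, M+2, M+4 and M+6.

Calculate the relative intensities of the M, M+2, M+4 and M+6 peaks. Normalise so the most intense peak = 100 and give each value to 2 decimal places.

11.80 : 59.49 : 100.00 : 56.03

The 3 Ir atoms are independent, so intensities follow the terms of (0.373 + 0.627)^3.
P(M) = 0.373^3 = 0.051895
P(M+2) = 3 × 0.373^2 × 0.627^1 = 0.261702
P(M+4) = 3 × 0.373^1 × 0.627^2 = 0.439911
P(M+6) = 0.627^3 = 0.246492
The M+4 peak is largest (0.439911); scaling to 100 gives 11.80 : 59.49 : 100.00 : 56.03.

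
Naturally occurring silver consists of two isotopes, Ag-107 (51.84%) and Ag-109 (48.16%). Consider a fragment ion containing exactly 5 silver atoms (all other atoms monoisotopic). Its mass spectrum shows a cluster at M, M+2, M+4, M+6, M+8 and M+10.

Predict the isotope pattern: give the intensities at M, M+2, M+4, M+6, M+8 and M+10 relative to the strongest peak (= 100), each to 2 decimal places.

11.59 : 53.82 : 100.00 : 92.90 : 43.15 : 8.02

Expanding (0.5184 + 0.4816)^5:
P(M) = 0.5184^5 = 0.037439
P(M+2) = 5 × 0.5184^4 × 0.4816^1 = 0.173907
P(M+4) = 10 × 0.5184^3 × 0.4816^2 = 0.323123
P(M+6) = 10 × 0.5184^2 × 0.4816^3 = 0.300185
P(M+8) = 5 × 0.5184^1 × 0.4816^4 = 0.139438
P(M+10) = 0.4816^5 = 0.025908
The M+4 peak is largest (0.323123); scaling to 100 gives 11.59 : 53.82 : 100.00 : 92.90 : 43.15 : 8.02.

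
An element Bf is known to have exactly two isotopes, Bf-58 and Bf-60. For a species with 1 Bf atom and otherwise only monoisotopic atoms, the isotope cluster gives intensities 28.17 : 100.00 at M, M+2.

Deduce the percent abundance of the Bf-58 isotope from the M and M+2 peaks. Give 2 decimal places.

Let p = fractional abundance of Bf-58. I(M+2)/I(M) = [C(1,1)·p^0·(1−p)] / p^1 = 1·(1−p)/p = 100.00/28.17 = 3.5499
(1−p)/p = 3.5499/1 = 3.5499  ⇒  p = 1/(1 + 3.5499) = 0.2198
Bf-58: 21.98%, Bf-60: 78.02%.

21.98%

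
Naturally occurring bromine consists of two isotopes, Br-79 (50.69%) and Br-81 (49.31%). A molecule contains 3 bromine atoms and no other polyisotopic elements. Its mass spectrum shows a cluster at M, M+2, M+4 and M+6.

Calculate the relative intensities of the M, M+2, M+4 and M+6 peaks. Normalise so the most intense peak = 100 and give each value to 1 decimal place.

34.3 : 100.0 : 97.3 : 31.5

Expanding (0.5069 + 0.4931)^3:
P(M) = 0.5069^3 = 0.130247
P(M+2) = 3 × 0.5069^2 × 0.4931^1 = 0.380103
P(M+4) = 3 × 0.5069^1 × 0.4931^2 = 0.369755
P(M+6) = 0.4931^3 = 0.119896
The M+2 peak is largest (0.380103); scaling to 100 gives 34.3 : 100.0 : 97.3 : 31.5.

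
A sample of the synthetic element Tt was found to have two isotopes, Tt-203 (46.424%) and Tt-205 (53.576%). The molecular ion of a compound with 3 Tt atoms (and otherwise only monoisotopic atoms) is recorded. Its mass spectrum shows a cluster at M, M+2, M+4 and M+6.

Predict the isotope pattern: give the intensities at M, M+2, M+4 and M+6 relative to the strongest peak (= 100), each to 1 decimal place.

Each Tt atom is independently Tt-203 (p = 0.46424) or Tt-205 (q = 0.53576); the cluster is the binomial expansion (p + q)^3.
P(M) = 0.46424^3 = 0.100052
P(M+2) = 3 × 0.46424^2 × 0.53576^1 = 0.346399
P(M+4) = 3 × 0.46424^1 × 0.53576^2 = 0.399765
P(M+6) = 0.53576^3 = 0.153784
The M+4 peak is largest (0.399765); scaling to 100 gives 25.0 : 86.7 : 100.0 : 38.5.

25.0 : 86.7 : 100.0 : 38.5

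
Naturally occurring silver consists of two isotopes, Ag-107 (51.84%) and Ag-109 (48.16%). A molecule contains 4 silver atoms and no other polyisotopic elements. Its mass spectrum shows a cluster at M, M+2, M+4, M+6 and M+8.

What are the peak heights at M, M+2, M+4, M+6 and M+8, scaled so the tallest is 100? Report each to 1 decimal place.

19.3 : 71.8 : 100.0 : 61.9 : 14.4

The 4 Ag atoms are independent, so intensities follow the terms of (0.5184 + 0.4816)^4.
P(M) = 0.5184^4 = 0.072220
P(M+2) = 4 × 0.5184^3 × 0.4816^1 = 0.268375
P(M+4) = 6 × 0.5184^2 × 0.4816^2 = 0.373985
P(M+6) = 4 × 0.5184^1 × 0.4816^3 = 0.231624
P(M+8) = 0.4816^4 = 0.053795
The M+4 peak is largest (0.373985); scaling to 100 gives 19.3 : 71.8 : 100.0 : 61.9 : 14.4.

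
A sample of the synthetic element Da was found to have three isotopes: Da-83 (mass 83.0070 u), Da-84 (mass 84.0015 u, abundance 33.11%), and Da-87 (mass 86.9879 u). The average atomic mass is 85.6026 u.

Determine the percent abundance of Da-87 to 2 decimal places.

The remaining 66.89% is split between Da-83 (fraction x) and Da-87 (fraction 0.6689 − x).
Substituting: 83.0070x + 86.9879(0.6689 − x) = 57.78970335
(83.0070 − 86.9879)x = -0.39650296  ⇒  x = 0.09960, y = 0.56930
Da-83: 9.96%, Da-87: 56.93%.

56.93%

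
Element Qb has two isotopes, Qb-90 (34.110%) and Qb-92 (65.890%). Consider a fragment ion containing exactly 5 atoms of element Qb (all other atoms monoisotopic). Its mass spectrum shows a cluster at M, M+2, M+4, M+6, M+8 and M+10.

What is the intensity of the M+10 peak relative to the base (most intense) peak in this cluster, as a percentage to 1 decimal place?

37.3%

(0.34110 + 0.65890)^5 gives M 0.0046, M+2 0.0446, M+4 0.1723, M+6 0.3328, M+8 0.3215, M+10 0.1242; the largest is M+6.
P(M+6) = C(5,3) × 0.34110^2 × 0.65890^3 = 10 × 0.11634921 × 0.28606091 = 0.332830 (base)
P(M+10) = C(5,5) × 0.34110^0 × 0.65890^5 = 1 × 1.0000 × 0.12419312 = 0.124193
Relative intensity = 0.124193 / 0.332830 × 100 = 37.3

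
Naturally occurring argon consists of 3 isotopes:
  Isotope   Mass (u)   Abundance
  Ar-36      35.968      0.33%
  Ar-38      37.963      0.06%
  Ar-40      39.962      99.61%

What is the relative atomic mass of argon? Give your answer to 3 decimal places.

39.948 u

Ar = Σ fᵢ·mᵢ = 0.0033 × 35.968 + 0.0006 × 37.963 + 0.9961 × 39.962
= 0.1187 + 0.0228 + 39.8061 = 39.9476 u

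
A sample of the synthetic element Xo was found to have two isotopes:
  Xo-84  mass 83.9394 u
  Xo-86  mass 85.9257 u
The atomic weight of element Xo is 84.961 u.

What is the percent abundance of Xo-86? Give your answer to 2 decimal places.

51.43%

Let x be the fractional abundance of Xo-84; then Xo-86 has abundance 1 − x.
83.9394·x + 85.9257·(1 − x) = 84.961
(83.9394 − 85.9257)·x = 84.961 − 85.9257
x = -0.9647 / -1.9863 = 0.48568 → 48.57% Xo-84, 51.43% Xo-86.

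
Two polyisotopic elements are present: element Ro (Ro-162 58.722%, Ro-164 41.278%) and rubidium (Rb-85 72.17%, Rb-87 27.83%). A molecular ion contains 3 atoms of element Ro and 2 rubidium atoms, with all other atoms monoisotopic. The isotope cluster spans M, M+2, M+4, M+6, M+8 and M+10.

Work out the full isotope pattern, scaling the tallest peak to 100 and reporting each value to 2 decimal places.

Element Ro pattern (n=3): 0.2024895 : 0.42701347 : 0.30016454 : 0.07033248
Rubidium pattern (n=2): 0.52085089 : 0.40169822 : 0.07745089
Convolve the two distributions (both contribute in 2-u steps):
  M: 0.2024895×0.52085089 = 0.105467
  M+2: 0.2024895×0.40169822 + 0.42701347×0.52085089 = 0.303750
  M+4: 0.2024895×0.07745089 + 0.42701347×0.40169822 + 0.30016454×0.52085089 = 0.343555
  M+6: 0.42701347×0.07745089 + 0.30016454×0.40169822 + 0.07033248×0.52085089 = 0.190281
  M+8: 0.30016454×0.07745089 + 0.07033248×0.40169822 = 0.051500
  M+10: 0.07033248×0.07745089 = 0.005447
Scale to base peak (0.343555) = 100: 30.70 : 88.41 : 100.00 : 55.39 : 14.99 : 1.59

30.70 : 88.41 : 100.00 : 55.39 : 14.99 : 1.59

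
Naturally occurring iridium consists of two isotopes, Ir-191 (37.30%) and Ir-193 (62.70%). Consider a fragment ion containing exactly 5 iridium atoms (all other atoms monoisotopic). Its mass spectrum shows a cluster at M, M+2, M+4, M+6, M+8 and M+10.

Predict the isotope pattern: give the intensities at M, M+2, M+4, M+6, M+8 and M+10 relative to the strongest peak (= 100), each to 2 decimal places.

Expanding (0.3730 + 0.6270)^5:
P(M) = 0.3730^5 = 0.007220
P(M+2) = 5 × 0.3730^4 × 0.6270^1 = 0.060684
P(M+4) = 10 × 0.3730^3 × 0.6270^2 = 0.204015
P(M+6) = 10 × 0.3730^2 × 0.6270^3 = 0.342942
P(M+8) = 5 × 0.3730^1 × 0.6270^4 = 0.288237
P(M+10) = 0.6270^5 = 0.096903
The M+6 peak is largest (0.342942); scaling to 100 gives 2.11 : 17.70 : 59.49 : 100.00 : 84.05 : 28.26.

2.11 : 17.70 : 59.49 : 100.00 : 84.05 : 28.26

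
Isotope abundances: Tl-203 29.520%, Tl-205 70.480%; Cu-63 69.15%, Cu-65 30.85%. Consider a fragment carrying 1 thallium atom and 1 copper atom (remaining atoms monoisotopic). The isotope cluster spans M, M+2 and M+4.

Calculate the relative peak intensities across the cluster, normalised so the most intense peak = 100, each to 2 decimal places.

35.29 : 100.00 : 37.59

Thallium pattern (n=1): 0.2952 : 0.7048
Copper pattern (n=1): 0.6915 : 0.3085
Convolve the two distributions (both contribute in 2-u steps):
  M: 0.2952×0.6915 = 0.204131
  M+2: 0.2952×0.3085 + 0.7048×0.6915 = 0.578438
  M+4: 0.7048×0.3085 = 0.217431
Scale to base peak (0.578438) = 100: 35.29 : 100.00 : 37.59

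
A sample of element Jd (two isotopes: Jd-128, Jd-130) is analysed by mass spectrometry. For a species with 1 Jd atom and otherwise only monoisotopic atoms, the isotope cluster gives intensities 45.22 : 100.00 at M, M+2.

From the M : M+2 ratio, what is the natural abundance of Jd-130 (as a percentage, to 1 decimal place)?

68.9%

Let p = fractional abundance of Jd-128. I(M+2)/I(M) = [C(1,1)·p^0·(1−p)] / p^1 = 1·(1−p)/p = 100.00/45.22 = 2.2114
(1−p)/p = 2.2114/1 = 2.2114  ⇒  p = 1/(1 + 2.2114) = 0.3114
Jd-128: 31.1%, Jd-130: 68.9%.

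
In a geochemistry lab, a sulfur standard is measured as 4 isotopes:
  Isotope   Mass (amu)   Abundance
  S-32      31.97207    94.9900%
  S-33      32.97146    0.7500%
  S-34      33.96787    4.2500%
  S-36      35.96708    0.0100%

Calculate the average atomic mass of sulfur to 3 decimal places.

Average mass = Σ (abundance × isotope mass) = 0.949900 × 31.97207 + 0.007500 × 32.97146 + 0.042500 × 33.96787 + 0.000100 × 35.96708
= 30.370269 + 0.247286 + 1.443634 + 0.003597 = 32.064786 amu

32.065 amu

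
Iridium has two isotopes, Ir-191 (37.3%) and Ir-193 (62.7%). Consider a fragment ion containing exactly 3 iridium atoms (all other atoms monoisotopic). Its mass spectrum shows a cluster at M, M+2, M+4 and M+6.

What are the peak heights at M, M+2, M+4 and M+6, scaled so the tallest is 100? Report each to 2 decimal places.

11.80 : 59.49 : 100.00 : 56.03

The 3 Ir atoms are independent, so intensities follow the terms of (0.373 + 0.627)^3.
P(M) = 0.373^3 = 0.051895
P(M+2) = 3 × 0.373^2 × 0.627^1 = 0.261702
P(M+4) = 3 × 0.373^1 × 0.627^2 = 0.439911
P(M+6) = 0.627^3 = 0.246492
The M+4 peak is largest (0.439911); scaling to 100 gives 11.80 : 59.49 : 100.00 : 56.03.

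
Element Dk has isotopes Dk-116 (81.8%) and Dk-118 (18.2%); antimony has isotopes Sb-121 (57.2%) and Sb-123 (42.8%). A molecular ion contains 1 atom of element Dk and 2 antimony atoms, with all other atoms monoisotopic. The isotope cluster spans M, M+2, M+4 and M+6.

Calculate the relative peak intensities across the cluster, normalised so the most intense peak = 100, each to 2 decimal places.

58.17 : 100.00 : 51.94 : 7.25

Element Dk pattern (n=1): 0.8180 : 0.1820
Antimony pattern (n=2): 0.327184 : 0.489632 : 0.183184
Convolve the two distributions (both contribute in 2-u steps):
  M: 0.8180×0.327184 = 0.267637
  M+2: 0.8180×0.489632 + 0.1820×0.327184 = 0.460066
  M+4: 0.8180×0.183184 + 0.1820×0.489632 = 0.238958
  M+6: 0.1820×0.183184 = 0.033339
Scale to base peak (0.460066) = 100: 58.17 : 100.00 : 51.94 : 7.25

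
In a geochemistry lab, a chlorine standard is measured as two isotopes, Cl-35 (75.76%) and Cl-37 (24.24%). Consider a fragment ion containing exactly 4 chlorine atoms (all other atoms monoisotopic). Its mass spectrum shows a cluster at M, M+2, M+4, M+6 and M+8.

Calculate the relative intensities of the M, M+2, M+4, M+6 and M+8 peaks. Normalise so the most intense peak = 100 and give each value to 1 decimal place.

78.1 : 100.0 : 48.0 : 10.2 : 0.8

Each Cl atom is independently Cl-35 (p = 0.7576) or Cl-37 (q = 0.2424); the cluster is the binomial expansion (p + q)^4.
P(M) = 0.7576^4 = 0.329428
P(M+2) = 4 × 0.7576^3 × 0.2424^1 = 0.421612
P(M+4) = 6 × 0.7576^2 × 0.2424^2 = 0.202347
P(M+6) = 4 × 0.7576^1 × 0.2424^3 = 0.043162
P(M+8) = 0.2424^4 = 0.003452
The M+2 peak is largest (0.421612); scaling to 100 gives 78.1 : 100.0 : 48.0 : 10.2 : 0.8.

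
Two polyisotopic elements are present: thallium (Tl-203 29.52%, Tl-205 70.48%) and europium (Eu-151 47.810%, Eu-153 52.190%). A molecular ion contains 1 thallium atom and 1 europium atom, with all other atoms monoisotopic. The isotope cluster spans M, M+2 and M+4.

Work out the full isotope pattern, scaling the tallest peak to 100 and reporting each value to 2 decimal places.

Thallium pattern (n=1): 0.2952 : 0.7048
Europium pattern (n=1): 0.4781 : 0.5219
Convolve the two distributions (both contribute in 2-u steps):
  M: 0.2952×0.4781 = 0.141135
  M+2: 0.2952×0.5219 + 0.7048×0.4781 = 0.491030
  M+4: 0.7048×0.5219 = 0.367835
Scale to base peak (0.491030) = 100: 28.74 : 100.00 : 74.91

28.74 : 100.00 : 74.91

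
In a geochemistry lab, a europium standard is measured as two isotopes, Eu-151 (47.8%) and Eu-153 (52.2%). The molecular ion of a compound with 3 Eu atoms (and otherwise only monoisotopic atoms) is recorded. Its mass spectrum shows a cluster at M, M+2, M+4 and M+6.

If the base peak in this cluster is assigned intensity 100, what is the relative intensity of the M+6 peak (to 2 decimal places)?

(0.478 + 0.522)^3 gives M 0.1092, M+2 0.3578, M+4 0.3907, M+6 0.1422; the largest is M+4.
P(M+4) = C(3,2) × 0.478^1 × 0.522^2 = 3 × 0.4780 × 0.272484 = 0.390742 (base)
P(M+6) = C(3,3) × 0.478^0 × 0.522^3 = 1 × 1.0000 × 0.14223665 = 0.142237
Relative intensity = 0.142237 / 0.390742 × 100 = 36.40

36.40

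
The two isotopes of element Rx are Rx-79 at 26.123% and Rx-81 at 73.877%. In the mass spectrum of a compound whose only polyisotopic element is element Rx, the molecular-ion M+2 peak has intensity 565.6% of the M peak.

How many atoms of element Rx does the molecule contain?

2

The M+2/M ratio from n Rx atoms is n · q/p = n · 0.73877/0.26123.
n = 5.656 × 0.26123/0.73877 = 2.00 ≈ 2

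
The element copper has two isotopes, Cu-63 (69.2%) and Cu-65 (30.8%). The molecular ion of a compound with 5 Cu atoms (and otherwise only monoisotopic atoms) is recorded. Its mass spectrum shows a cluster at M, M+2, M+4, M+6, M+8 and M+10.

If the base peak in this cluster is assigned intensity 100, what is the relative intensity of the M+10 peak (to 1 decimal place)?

0.8

Binomial terms of (0.692 + 0.308)^5: M 0.1587, M+2 0.3531, M+4 0.3144, M+6 0.1399, M+8 0.0311, M+10 0.0028 → M+2 is the base peak.
P(M+2) = C(5,1) × 0.692^4 × 0.308^1 = 5 × 0.22931073 × 0.3080 = 0.353139 (base)
P(M+10) = C(5,5) × 0.692^0 × 0.308^5 = 1 × 1.0000 × 0.00277175 = 0.002772
Relative intensity = 0.002772 / 0.353139 × 100 = 0.8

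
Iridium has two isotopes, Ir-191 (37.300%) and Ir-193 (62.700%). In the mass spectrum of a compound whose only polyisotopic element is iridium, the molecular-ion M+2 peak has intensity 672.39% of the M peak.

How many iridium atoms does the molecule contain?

With n Ir atoms, P(M+2)/P(M) = C(n,1)·p^(n−1)q / p^n = n·q/p = n · 0.62700/0.37300.
n = 6.7239 × 0.37300/0.62700 = 4.00 ≈ 4

4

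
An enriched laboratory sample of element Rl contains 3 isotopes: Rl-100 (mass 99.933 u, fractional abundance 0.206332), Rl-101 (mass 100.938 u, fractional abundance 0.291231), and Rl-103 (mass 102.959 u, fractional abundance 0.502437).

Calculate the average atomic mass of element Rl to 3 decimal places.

101.746 u

The abundance-weighted mean is 0.206332 × 99.933 + 0.291231 × 100.938 + 0.502437 × 102.959
= 20.6194 + 29.3963 + 51.7304 = 101.7461 u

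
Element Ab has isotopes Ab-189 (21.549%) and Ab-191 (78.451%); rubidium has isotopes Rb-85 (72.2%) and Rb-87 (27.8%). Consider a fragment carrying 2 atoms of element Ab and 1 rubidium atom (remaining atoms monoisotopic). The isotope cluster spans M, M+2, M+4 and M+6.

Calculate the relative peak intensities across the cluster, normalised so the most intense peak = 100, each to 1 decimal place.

Element Ab pattern (n=2): 0.04643594 : 0.33810812 : 0.61545594
Rubidium pattern (n=1): 0.7220 : 0.2780
Convolve the two distributions (both contribute in 2-u steps):
  M: 0.04643594×0.7220 = 0.033527
  M+2: 0.04643594×0.2780 + 0.33810812×0.7220 = 0.257023
  M+4: 0.33810812×0.2780 + 0.61545594×0.7220 = 0.538353
  M+6: 0.61545594×0.2780 = 0.171097
Scale to base peak (0.538353) = 100: 6.2 : 47.7 : 100.0 : 31.8

6.2 : 47.7 : 100.0 : 31.8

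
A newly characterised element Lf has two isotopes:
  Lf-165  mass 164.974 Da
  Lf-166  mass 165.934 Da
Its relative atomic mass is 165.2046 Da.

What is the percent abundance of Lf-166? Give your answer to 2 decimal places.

Writing the weighted mean with unknown fraction x of Lf-165:
164.974·x + 165.934·(1 − x) = 165.2046
(164.974 − 165.934)·x = 165.2046 − 165.934
x = -0.7294 / -0.960 = 0.75979 → 75.98% Lf-165, 24.02% Lf-166.

24.02%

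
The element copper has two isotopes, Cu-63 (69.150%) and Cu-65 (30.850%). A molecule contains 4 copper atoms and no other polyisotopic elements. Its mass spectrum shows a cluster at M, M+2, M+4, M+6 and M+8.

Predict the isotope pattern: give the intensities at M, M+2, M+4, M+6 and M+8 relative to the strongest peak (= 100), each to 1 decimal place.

Expanding (0.69150 + 0.30850)^4:
P(M) = 0.69150^4 = 0.228649
P(M+2) = 4 × 0.69150^3 × 0.30850^1 = 0.408030
P(M+4) = 6 × 0.69150^2 × 0.30850^2 = 0.273052
P(M+6) = 4 × 0.69150^1 × 0.30850^3 = 0.081212
P(M+8) = 0.30850^4 = 0.009058
The M+2 peak is largest (0.408030); scaling to 100 gives 56.0 : 100.0 : 66.9 : 19.9 : 2.2.

56.0 : 100.0 : 66.9 : 19.9 : 2.2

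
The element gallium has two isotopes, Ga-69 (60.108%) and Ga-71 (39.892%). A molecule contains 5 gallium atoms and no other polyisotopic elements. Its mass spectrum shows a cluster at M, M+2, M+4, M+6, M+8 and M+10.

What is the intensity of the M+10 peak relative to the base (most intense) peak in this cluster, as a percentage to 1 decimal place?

2.9%

(0.60108 + 0.39892)^5 gives M 0.0785, M+2 0.2604, M+4 0.3456, M+6 0.2294, M+8 0.0761, M+10 0.0101; the largest is M+4.
P(M+4) = C(5,2) × 0.60108^3 × 0.39892^2 = 10 × 0.2171685 × 0.15913717 = 0.345596 (base)
P(M+10) = C(5,5) × 0.60108^0 × 0.39892^5 = 1 × 1.0000 × 0.0101025 = 0.010103
Relative intensity = 0.010103 / 0.345596 × 100 = 2.9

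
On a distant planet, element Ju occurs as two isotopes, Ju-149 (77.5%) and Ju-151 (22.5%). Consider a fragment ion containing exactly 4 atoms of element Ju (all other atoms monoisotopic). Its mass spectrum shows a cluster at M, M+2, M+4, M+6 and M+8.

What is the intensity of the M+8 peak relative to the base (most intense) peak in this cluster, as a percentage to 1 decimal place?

Binomial terms of (0.775 + 0.225)^4: M 0.3608, M+2 0.4189, M+4 0.1824, M+6 0.0353, M+8 0.0026 → M+2 is the base peak.
P(M+2) = C(4,1) × 0.775^3 × 0.225^1 = 4 × 0.46548438 × 0.2250 = 0.418936 (base)
P(M+8) = C(4,4) × 0.775^0 × 0.225^4 = 1 × 1.0000 × 0.00256289 = 0.002563
Relative intensity = 0.002563 / 0.418936 × 100 = 0.6

0.6%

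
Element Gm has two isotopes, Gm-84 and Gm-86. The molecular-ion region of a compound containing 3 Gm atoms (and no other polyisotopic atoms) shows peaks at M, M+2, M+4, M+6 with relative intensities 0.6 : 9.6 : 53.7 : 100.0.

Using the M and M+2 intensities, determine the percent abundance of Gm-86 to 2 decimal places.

If p is the fraction of Gm that is Gm-84, then I(M+2)/I(M) = [C(3,1)·p^2·(1−p)] / p^3 = 3·(1−p)/p = 9.6/0.6 = 16.0000
(1−p)/p = 16.0000/3 = 5.3333  ⇒  p = 1/(1 + 5.3333) = 0.1579
Gm-84: 15.79%, Gm-86: 84.21%.

84.21%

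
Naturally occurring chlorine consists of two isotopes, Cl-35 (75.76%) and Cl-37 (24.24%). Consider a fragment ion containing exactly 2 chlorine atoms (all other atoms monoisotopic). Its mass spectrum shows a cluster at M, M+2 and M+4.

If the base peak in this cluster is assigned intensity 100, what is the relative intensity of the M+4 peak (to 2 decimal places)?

Term probabilities: M 0.5740, M+2 0.3673, M+4 0.0588. Base peak = M.
P(M) = C(2,0) × 0.7576^2 × 0.2424^0 = 1 × 0.57395776 × 1.0000 = 0.573958 (base)
P(M+4) = C(2,2) × 0.7576^0 × 0.2424^2 = 1 × 1.0000 × 0.05875776 = 0.058758
Relative intensity = 0.058758 / 0.573958 × 100 = 10.24

10.24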